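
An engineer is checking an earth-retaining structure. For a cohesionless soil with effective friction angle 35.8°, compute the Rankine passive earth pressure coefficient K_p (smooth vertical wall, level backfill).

3.82

K_p = (1 + sin φ)/(1 − sin φ) = tan²(45° + 35.8°/2) = 3.819.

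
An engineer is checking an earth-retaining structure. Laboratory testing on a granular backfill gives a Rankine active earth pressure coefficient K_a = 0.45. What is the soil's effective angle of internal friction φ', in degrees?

K_a = tan²(45° − φ/2) ⇒ 45° − φ/2 = arctan(√0.45) = 33.85°.
φ = 2(45° − 33.85°) = 22.29°.

22.3°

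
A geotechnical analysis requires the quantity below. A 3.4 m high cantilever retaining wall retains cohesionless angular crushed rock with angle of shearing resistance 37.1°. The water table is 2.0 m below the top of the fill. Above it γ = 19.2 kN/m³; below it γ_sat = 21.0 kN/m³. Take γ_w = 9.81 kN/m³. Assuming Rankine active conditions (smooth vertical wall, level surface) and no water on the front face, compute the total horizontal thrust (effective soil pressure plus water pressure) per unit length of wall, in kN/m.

35.1 kN/m

K_a = tan²(45° − φ/2) = 0.2475.
γ' = 21.0 − 9.81 = 11.19 kN/m³. Depth below WT = 1.4 m.
σ'_h at WT = K_a γ d_w = 9.504 kPa; at base = 9.504 + K_a γ' × 1.4 = 13.38 kPa.
P₁ (0–2.0 m) = ½×9.504×2.0 = 9.504. P₂ (2.0–3.4 m) = ½(9.504+13.38)×1.4 = 16.02.
P_w = ½ γ_w h₂² = 0.5×9.81×1.4² = 9.614. Total = 9.504+16.02+9.614 = 35.14 kN/m.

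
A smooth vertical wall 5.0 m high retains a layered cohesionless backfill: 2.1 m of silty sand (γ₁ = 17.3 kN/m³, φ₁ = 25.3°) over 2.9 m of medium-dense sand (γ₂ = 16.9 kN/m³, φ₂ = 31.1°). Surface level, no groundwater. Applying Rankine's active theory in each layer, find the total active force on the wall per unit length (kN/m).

71.5 kN/m

K_a1 = tan²(45°−25.3°/2) = 0.4012; K_a2 = tan²(45°−31.1°/2) = 0.3188.
Layer 1: σ at base = K_a1 γ₁ h₁ = 14.58 kPa; P₁ = ½×14.58×2.1 = 15.30.
Layer 2: σ_v at top = γ₁h₁ = 36.33; σ_h top = K_a2×36.33 = 11.58; σ_h base = K_a2×(36.33+16.9×2.9) = 27.21.
P₂ = ½(11.58+27.21)×2.9 = 56.24. Total P_a = 15.30+56.24 = 71.55 kN/m.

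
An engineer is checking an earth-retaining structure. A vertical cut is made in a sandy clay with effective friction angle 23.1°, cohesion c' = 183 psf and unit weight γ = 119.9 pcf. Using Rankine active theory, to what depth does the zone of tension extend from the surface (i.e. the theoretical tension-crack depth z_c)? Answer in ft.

4.62 ft

K_a = tan²(45° − 23.1°/2) = 0.4364; √K_a = 0.6606.
The active pressure is zero where K_a γ z = 2c√K_a, so z_c = 2c/(γ√K_a) = 2×183/(119.9×0.6606) = 4.621 ft.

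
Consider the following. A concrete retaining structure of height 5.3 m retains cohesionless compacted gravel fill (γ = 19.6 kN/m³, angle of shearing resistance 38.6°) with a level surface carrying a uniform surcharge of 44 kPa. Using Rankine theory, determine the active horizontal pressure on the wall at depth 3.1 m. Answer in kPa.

K_a = (1 − sin φ)/(1 + sin φ) = 0.2316.
σ_v = γz + q = 19.6 × 3.1 + 44 = 104.8 kPa.
σ_h = K_a σ_v = 0.2316 × 104.8 = 24.26 kPa.

24.3 kPa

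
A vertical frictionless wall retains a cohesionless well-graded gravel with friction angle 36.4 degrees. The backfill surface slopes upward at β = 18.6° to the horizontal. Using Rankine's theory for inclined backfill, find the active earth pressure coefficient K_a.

K_a = cos β · (cos β − √(cos²β − cos²φ)) / (cos β + √(cos²β − cos²φ)).
cos β = 0.9478, cos φ = 0.8049, √(cos²β − cos²φ) = 0.5004.
K_a = 0.9478 × (0.9478 − 0.5004)/(0.9478 + 0.5004) = 0.2928.

0.293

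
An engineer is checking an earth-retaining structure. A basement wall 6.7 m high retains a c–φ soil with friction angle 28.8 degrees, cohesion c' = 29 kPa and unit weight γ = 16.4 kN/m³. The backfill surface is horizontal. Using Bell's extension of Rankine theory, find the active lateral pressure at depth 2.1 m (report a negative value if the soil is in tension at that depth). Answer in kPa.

-22.3 kPa

K_a = (1 − sin φ)/(1 + sin φ) = 0.3498.
σ_a = K_a γ z − 2c√K_a = 0.3498×16.4×2.1 − 2×29×0.5914 = -22.26 kPa.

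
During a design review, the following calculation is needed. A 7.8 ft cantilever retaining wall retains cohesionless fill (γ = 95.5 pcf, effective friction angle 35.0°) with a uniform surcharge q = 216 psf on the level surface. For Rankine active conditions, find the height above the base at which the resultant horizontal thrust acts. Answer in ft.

3.08 ft

K_a = 0.2710.
Triangular part P₁ = ½K_aγH² = 787.3 at H/3 = 2.600 ft; rectangular part P₂ = K_a q H = 456.6 at H/2 = 3.900 ft.
ȳ = (P₁·2.600 + P₂·3.900)/(P₁+P₂) = 3.077 ft.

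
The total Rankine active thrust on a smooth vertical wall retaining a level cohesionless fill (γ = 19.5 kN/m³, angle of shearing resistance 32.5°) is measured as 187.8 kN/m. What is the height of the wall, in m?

K_a = 0.3010. P_a = ½ K_a γ H² ⇒ H = √(2P_a/(K_a γ)).
H = √(2×187.8/(0.3010×19.5)) = 8.000 m.

8.00 m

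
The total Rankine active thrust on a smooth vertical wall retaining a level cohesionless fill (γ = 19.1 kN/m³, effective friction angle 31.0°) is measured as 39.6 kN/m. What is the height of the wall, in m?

K_a = 0.3201. P_a = ½ K_a γ H² ⇒ H = √(2P_a/(K_a γ)).
H = √(2×39.6/(0.3201×19.1)) = 3.599 m.

3.60 m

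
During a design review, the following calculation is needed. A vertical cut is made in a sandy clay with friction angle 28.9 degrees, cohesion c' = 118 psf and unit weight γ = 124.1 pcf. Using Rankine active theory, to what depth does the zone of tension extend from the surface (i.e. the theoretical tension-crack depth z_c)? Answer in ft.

3.22 ft

K_a = tan²(45° − 28.9°/2) = 0.3484; √K_a = 0.5902.
The active pressure is zero where K_a γ z = 2c√K_a, so z_c = 2c/(γ√K_a) = 2×118/(124.1×0.5902) = 3.222 ft.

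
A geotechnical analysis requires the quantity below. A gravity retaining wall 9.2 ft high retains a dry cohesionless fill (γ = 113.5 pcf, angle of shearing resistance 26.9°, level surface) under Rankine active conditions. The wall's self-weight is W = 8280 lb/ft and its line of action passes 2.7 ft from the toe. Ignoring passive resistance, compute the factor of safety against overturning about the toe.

4.03

K_a = tan²(45° − 26.9°/2) = 0.3770.
P_a = ½K_aγH² = 0.5×0.3770×113.5×9.2² = 1811 lb/ft, acting at H/3 = 3.067 ft above the base.
Overturning moment M_o = P_a × H/3 = 1811 × 3.067 = 5553.
Resisting moment M_r = W × 2.7 = 8280 × 2.7 = 22360.
FS_overturning = M_r/M_o = 22360/5553 = 4.026.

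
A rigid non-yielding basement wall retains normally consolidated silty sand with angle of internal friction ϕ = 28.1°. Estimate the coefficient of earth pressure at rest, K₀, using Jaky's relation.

K₀ = 1 − sin φ' = 1 − sin 28.1° = 0.5290.

0.529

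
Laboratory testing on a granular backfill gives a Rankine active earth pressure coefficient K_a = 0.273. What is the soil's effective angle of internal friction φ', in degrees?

K_a = tan²(45° − φ/2) ⇒ 45° − φ/2 = arctan(√0.273) = 27.59°.
φ = 2(45° − 27.59°) = 34.83°.

34.8°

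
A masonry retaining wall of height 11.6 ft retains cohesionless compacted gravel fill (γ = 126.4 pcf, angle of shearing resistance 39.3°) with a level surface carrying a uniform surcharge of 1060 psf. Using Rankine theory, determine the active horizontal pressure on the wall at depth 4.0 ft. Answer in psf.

K_a = (1 − sin φ)/(1 + sin φ) = 0.2245.
σ_v = γz + q = 126.4 × 4.0 + 1060 = 1566 psf.
σ_h = K_a σ_v = 0.2245 × 1566 = 351.4 psf.

351 psf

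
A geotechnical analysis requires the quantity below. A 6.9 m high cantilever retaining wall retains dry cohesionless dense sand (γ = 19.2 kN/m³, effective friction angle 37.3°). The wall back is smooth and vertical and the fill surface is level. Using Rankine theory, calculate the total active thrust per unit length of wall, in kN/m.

112 kN/m

K_a = tan²(45° − φ/2) = 0.2453.
P_a = ½ K_a γ H² = 0.5 × 0.2453 × 19.2 × 6.9² = 112.1 kN/m.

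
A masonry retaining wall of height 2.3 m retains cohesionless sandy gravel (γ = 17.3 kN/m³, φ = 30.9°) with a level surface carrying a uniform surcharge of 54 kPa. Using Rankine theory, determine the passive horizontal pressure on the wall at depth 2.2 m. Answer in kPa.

286 kPa

K_p = (1 + sin φ)/(1 − sin φ) = 3.111.
σ_v = γz + q = 17.3 × 2.2 + 54 = 92.06 kPa.
σ_h = K_p σ_v = 3.111 × 92.06 = 286.4 kPa.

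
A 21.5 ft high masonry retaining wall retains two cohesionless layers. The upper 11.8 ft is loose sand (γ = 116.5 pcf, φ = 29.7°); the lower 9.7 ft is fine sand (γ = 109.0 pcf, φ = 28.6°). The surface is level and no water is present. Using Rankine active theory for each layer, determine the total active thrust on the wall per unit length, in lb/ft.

9250 lb/ft

K_a1 = tan²(45°−29.7°/2) = 0.3374; K_a2 = tan²(45°−28.6°/2) = 0.3525.
Layer 1: σ at base = K_a1 γ₁ h₁ = 463.8 psf; P₁ = ½×463.8×11.8 = 2736.
Layer 2: σ_v at top = γ₁h₁ = 1375; σ_h top = K_a2×1375 = 484.6; σ_h base = K_a2×(1375+109.0×9.7) = 857.4.
P₂ = ½(484.6+857.4)×9.7 = 6509. Total P_a = 2736+6509 = 9245 lb/ft.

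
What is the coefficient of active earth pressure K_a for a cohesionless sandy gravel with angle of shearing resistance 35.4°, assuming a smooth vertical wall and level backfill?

K_a = (1 − sin φ)/(1 + sin φ) = (1 − sin 35.4°)/(1 + sin 35.4°) = 0.2664.

0.266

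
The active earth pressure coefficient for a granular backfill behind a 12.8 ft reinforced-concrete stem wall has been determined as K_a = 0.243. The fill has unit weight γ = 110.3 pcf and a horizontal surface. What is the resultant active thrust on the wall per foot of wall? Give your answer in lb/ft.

P = ½ K_a γ H² = 0.5 × 0.243 × 110.3 × 12.8² = 2196 lb/ft.

2200 lb/ft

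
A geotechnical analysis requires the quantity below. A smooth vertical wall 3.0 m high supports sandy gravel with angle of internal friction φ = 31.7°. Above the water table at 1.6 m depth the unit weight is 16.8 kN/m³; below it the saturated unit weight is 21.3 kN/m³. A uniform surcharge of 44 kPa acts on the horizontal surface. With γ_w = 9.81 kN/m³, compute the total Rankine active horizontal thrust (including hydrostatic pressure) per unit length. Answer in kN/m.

K_a = tan²(45° − φ/2) = 0.3111.
γ' = 21.3 − 9.81 = 11.49 kN/m³. h₂ = H − d_w = 1.4 m.
σ'_h: at surface K_a·q = 13.69; at WT K_a(q+γd_w) = 22.05; at base K_a(q+γd_w+γ'h₂) = 27.05 kPa.
P₁ = ½(13.69+22.05)×1.6 = 28.59; P₂ = ½(22.05+27.05)×1.4 = 34.37; P_w = ½γ_w h₂² = 9.614.
Total = 28.59+34.37+9.614 = 72.57 kN/m.

72.6 kN/m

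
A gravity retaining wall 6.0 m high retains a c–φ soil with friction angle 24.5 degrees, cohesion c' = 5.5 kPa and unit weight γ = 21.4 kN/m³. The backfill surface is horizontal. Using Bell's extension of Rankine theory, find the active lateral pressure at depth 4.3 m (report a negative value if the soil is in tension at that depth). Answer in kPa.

K_a = (1 − sin φ)/(1 + sin φ) = 0.4137.
σ_a = K_a γ z − 2c√K_a = 0.4137×21.4×4.3 − 2×5.5×0.6432 = 31.00 kPa.

31.0 kPa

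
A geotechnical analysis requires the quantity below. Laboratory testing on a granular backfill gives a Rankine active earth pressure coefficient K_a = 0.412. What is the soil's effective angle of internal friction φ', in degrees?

24.6°

K_a = tan²(45° − φ/2) ⇒ 45° − φ/2 = arctan(√0.412) = 32.70°.
φ = 2(45° − 32.70°) = 24.61°.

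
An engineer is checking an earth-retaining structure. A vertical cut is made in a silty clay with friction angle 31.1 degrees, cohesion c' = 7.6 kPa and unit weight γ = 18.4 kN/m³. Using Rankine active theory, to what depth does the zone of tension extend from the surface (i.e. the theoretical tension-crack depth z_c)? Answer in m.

1.46 m

K_a = tan²(45° − 31.1°/2) = 0.3188; √K_a = 0.5646.
The active pressure is zero where K_a γ z = 2c√K_a, so z_c = 2c/(γ√K_a) = 2×7.6/(18.4×0.5646) = 1.463 m.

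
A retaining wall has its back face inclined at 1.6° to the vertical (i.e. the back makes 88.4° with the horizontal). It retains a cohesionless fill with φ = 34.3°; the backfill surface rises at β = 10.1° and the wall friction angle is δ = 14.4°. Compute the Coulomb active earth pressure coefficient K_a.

K_a = sin²(α+φ) / [sin²α · sin(α−δ) · (1 + √{sin(φ+δ)sin(φ−β) / (sin(α−δ)sin(α+β))})²].
With α = 88.4°, φ = 34.3°, δ = 14.4°, β = 10.1°: K_a = 0.2994.

0.299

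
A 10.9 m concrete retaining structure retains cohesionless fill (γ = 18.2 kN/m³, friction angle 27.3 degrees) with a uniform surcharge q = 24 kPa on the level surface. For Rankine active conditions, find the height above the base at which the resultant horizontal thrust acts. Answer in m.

3.99 m

K_a = 0.3711.
Triangular part P₁ = ½K_aγH² = 401.3 at H/3 = 3.633 m; rectangular part P₂ = K_a q H = 97.09 at H/2 = 5.450 m.
ȳ = (P₁·3.633 + P₂·5.450)/(P₁+P₂) = 3.987 m.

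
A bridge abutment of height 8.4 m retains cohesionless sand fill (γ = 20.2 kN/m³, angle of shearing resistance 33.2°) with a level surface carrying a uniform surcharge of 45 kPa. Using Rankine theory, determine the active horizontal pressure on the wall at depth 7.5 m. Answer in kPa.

K_a = (1 − sin φ)/(1 + sin φ) = 0.2924.
σ_v = γz + q = 20.2 × 7.5 + 45 = 196.5 kPa.
σ_h = K_a σ_v = 0.2924 × 196.5 = 57.45 kPa.

57.4 kPa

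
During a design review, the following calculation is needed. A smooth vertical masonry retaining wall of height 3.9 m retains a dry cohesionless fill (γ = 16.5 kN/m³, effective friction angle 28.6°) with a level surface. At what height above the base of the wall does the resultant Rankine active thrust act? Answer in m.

1.30 m

K_a = 0.3525.
The pressure distribution is triangular, so the resultant acts at H/3 above the base = 3.9/3 = 1.300 m.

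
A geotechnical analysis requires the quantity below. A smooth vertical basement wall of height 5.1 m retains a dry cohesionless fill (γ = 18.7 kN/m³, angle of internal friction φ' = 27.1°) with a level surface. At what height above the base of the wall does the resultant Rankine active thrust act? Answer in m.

1.70 m

K_a = 0.3741.
The pressure distribution is triangular, so the resultant acts at H/3 above the base = 5.1/3 = 1.700 m.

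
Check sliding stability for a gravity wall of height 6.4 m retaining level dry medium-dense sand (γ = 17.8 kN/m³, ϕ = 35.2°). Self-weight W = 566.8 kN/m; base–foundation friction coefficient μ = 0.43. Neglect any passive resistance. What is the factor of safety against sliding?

K_a = tan²(45° − 35.2°/2) = 0.2687.
P_a = ½K_aγH² = 0.5×0.2687×17.8×6.4² = 97.95 kN/m, acting at H/3 = 2.133 m above the base.
FS_sliding = μW / P_a = 0.43×566.8 / 97.95 = 2.488.

2.49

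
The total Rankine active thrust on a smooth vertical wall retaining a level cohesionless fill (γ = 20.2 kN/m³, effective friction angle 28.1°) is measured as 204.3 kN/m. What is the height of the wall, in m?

K_a = 0.3596. P_a = ½ K_a γ H² ⇒ H = √(2P_a/(K_a γ)).
H = √(2×204.3/(0.3596×20.2)) = 7.500 m.

7.50 m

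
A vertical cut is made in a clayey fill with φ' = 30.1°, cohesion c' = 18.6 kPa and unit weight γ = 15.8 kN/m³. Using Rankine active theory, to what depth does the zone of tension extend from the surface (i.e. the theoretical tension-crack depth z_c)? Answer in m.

K_a = tan²(45° − 30.1°/2) = 0.3320; √K_a = 0.5762.
The active pressure is zero where K_a γ z = 2c√K_a, so z_c = 2c/(γ√K_a) = 2×18.6/(15.8×0.5762) = 4.086 m.

4.09 m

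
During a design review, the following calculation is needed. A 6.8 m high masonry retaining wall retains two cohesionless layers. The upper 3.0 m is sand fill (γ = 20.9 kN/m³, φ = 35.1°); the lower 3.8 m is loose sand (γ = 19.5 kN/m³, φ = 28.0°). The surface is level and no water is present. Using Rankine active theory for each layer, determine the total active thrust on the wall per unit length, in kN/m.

K_a1 = tan²(45°−35.1°/2) = 0.2698; K_a2 = tan²(45°−28.0°/2) = 0.3610.
Layer 1: σ at base = K_a1 γ₁ h₁ = 16.92 kPa; P₁ = ½×16.92×3.0 = 25.38.
Layer 2: σ_v at top = γ₁h₁ = 62.70; σ_h top = K_a2×62.70 = 22.64; σ_h base = K_a2×(62.70+19.5×3.8) = 49.39.
P₂ = ½(22.64+49.39)×3.8 = 136.8. Total P_a = 25.38+136.8 = 162.2 kN/m.

162 kN/m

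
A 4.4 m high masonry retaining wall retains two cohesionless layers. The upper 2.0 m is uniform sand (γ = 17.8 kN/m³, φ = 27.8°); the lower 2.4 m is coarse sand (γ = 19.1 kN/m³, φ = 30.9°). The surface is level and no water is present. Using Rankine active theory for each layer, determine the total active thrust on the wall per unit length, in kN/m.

58.1 kN/m

K_a1 = tan²(45°−27.8°/2) = 0.3639; K_a2 = tan²(45°−30.9°/2) = 0.3214.
Layer 1: σ at base = K_a1 γ₁ h₁ = 12.95 kPa; P₁ = ½×12.95×2.0 = 12.95.
Layer 2: σ_v at top = γ₁h₁ = 35.60; σ_h top = K_a2×35.60 = 11.44; σ_h base = K_a2×(35.60+19.1×2.4) = 26.18.
P₂ = ½(11.44+26.18)×2.4 = 45.14. Total P_a = 12.95+45.14 = 58.10 kN/m.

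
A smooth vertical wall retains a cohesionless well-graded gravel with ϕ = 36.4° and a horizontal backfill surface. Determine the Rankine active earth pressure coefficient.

0.255

K_a = tan²(45° − φ/2) = tan²(26.80°) = 0.2552.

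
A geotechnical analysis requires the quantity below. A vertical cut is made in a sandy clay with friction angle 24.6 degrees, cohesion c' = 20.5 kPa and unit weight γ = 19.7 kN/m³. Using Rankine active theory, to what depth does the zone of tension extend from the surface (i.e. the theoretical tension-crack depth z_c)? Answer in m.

K_a = tan²(45° − 24.6°/2) = 0.4121; √K_a = 0.6420.
The active pressure is zero where K_a γ z = 2c√K_a, so z_c = 2c/(γ√K_a) = 2×20.5/(19.7×0.6420) = 3.242 m.

3.24 m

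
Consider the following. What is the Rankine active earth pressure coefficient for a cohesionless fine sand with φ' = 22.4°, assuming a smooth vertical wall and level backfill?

0.448

K_a = tan²(45° − φ/2) = tan²(33.80°) = 0.4482.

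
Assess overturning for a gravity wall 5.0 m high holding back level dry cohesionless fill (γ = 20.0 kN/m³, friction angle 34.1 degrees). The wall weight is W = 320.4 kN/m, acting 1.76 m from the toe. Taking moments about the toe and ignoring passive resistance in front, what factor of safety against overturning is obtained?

4.81

K_a = tan²(45° − 34.1°/2) = 0.2815.
P_a = ½K_aγH² = 0.5×0.2815×20.0×5.0² = 70.38 kN/m, acting at H/3 = 1.667 m above the base.
Overturning moment M_o = P_a × H/3 = 70.38 × 1.667 = 117.3.
Resisting moment M_r = W × 1.76 = 320.4 × 1.76 = 563.9.
FS_overturning = M_r/M_o = 563.9/117.3 = 4.807.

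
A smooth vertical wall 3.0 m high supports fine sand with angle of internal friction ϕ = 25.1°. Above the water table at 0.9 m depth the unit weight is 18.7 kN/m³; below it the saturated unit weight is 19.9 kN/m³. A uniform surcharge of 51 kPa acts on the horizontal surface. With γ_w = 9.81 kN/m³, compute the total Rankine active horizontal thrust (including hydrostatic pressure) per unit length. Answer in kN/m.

K_a = tan²(45° − φ/2) = 0.4043.
γ' = 19.9 − 9.81 = 10.09 kN/m³. h₂ = H − d_w = 2.1 m.
σ'_h: at surface K_a·q = 20.62; at WT K_a(q+γd_w) = 27.42; at base K_a(q+γd_w+γ'h₂) = 35.99 kPa.
P₁ = ½(20.62+27.42)×0.9 = 21.62; P₂ = ½(27.42+35.99)×2.1 = 66.58; P_w = ½γ_w h₂² = 21.63.
Total = 21.62+66.58+21.63 = 109.8 kN/m.

110 kN/m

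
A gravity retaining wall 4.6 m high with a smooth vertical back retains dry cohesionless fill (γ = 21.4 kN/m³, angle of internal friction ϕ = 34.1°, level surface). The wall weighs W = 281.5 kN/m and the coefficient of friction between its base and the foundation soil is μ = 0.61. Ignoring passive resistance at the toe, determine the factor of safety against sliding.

2.69

K_a = tan²(45° − 34.1°/2) = 0.2815.
P_a = ½K_aγH² = 0.5×0.2815×21.4×4.6² = 63.74 kN/m, acting at H/3 = 1.533 m above the base.
FS_sliding = μW / P_a = 0.61×281.5 / 63.74 = 2.694.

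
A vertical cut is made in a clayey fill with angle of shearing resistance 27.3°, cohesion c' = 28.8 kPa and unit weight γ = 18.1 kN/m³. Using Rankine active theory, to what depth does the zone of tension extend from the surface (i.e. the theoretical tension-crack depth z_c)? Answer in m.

K_a = tan²(45° − 27.3°/2) = 0.3711; √K_a = 0.6092.
The active pressure is zero where K_a γ z = 2c√K_a, so z_c = 2c/(γ√K_a) = 2×28.8/(18.1×0.6092) = 5.224 m.

5.22 m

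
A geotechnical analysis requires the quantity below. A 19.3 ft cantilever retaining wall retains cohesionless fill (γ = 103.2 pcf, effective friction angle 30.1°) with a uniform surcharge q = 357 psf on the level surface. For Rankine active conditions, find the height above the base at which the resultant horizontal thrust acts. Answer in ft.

K_a = 0.3320.
Triangular part P₁ = ½K_aγH² = 6381 at H/3 = 6.433 ft; rectangular part P₂ = K_a q H = 2287 at H/2 = 9.650 ft.
ȳ = (P₁·6.433 + P₂·9.650)/(P₁+P₂) = 7.282 ft.

7.28 ft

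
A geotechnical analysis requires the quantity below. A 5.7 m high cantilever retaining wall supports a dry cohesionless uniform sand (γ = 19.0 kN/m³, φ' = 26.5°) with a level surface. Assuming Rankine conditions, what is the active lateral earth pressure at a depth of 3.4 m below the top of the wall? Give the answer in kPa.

K_a = (1 − sin φ)/(1 + sin φ) = 0.3829.
σ_h = K_a γ z = 0.3829 × 19.0 × 3.4 = 24.74 kPa.

24.7 kPa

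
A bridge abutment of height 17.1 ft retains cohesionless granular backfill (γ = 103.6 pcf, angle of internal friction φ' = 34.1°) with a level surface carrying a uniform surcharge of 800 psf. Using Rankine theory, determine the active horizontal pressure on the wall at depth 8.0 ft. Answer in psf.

K_a = (1 − sin φ)/(1 + sin φ) = 0.2815.
σ_v = γz + q = 103.6 × 8.0 + 800 = 1629 psf.
σ_h = K_a σ_v = 0.2815 × 1629 = 458.6 psf.

459 psf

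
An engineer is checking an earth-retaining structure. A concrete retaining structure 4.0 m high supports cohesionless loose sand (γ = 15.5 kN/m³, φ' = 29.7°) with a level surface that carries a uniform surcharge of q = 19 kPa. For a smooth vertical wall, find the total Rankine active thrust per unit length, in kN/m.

K_a = tan²(45° − φ/2) = 0.3374.
Soil triangle: ½ K_a γ H² = 0.5×0.3374×15.5×4.0² = 41.84 kN/m.
Surcharge rectangle: K_a q H = 0.3374×19×4.0 = 25.64 kN/m.
Total = 41.84 + 25.64 = 67.48 kN/m.

67.5 kN/m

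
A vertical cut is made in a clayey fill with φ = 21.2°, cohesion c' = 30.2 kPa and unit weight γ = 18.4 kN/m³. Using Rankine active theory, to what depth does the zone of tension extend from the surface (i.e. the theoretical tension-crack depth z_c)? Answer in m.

K_a = tan²(45° − 21.2°/2) = 0.4688; √K_a = 0.6847.
The active pressure is zero where K_a γ z = 2c√K_a, so z_c = 2c/(γ√K_a) = 2×30.2/(18.4×0.6847) = 4.794 m.

4.79 m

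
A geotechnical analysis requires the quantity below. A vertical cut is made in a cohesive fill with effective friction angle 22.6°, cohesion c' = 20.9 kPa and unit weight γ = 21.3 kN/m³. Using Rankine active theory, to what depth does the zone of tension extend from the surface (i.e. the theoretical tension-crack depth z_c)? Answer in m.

K_a = tan²(45° − 22.6°/2) = 0.4448; √K_a = 0.6669.
The active pressure is zero where K_a γ z = 2c√K_a, so z_c = 2c/(γ√K_a) = 2×20.9/(21.3×0.6669) = 2.943 m.

2.94 m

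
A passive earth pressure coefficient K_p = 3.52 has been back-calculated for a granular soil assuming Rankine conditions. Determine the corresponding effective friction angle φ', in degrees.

33.9°

K_p = (1+sin φ)/(1−sin φ) ⇒ sin φ = (K_p − 1)/(K_p + 1) = 0.5575.
φ = arcsin(0.5575) = 33.88°.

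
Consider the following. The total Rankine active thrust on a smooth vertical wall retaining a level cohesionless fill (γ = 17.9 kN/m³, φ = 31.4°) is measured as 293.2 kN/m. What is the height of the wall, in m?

K_a = 0.3149. P_a = ½ K_a γ H² ⇒ H = √(2P_a/(K_a γ)).
H = √(2×293.2/(0.3149×17.9)) = 10.20 m.

10.2 m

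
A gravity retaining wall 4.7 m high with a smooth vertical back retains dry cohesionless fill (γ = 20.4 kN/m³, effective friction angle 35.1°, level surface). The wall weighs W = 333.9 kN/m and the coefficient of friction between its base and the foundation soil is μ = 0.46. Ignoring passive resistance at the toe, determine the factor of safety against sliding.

K_a = tan²(45° − 35.1°/2) = 0.2698.
P_a = ½K_aγH² = 0.5×0.2698×20.4×4.7² = 60.80 kN/m, acting at H/3 = 1.567 m above the base.
FS_sliding = μW / P_a = 0.46×333.9 / 60.80 = 2.526.

2.53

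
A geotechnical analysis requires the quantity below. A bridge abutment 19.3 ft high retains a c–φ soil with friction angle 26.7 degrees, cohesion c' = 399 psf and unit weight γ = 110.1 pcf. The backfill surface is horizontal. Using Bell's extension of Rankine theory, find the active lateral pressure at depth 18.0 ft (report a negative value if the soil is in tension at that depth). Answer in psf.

261 psf

K_a = (1 − sin φ)/(1 + sin φ) = 0.3800.
σ_a = K_a γ z − 2c√K_a = 0.3800×110.1×18.0 − 2×399×0.6164 = 261.1 psf.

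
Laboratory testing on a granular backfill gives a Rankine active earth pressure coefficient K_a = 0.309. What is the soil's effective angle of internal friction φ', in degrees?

31.9°

K_a = tan²(45° − φ/2) ⇒ 45° − φ/2 = arctan(√0.309) = 29.07°.
φ = 2(45° − 29.07°) = 31.86°.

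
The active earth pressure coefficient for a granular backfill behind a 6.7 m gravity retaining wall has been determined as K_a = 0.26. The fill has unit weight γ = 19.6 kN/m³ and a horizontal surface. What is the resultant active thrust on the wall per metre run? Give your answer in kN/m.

P = ½ K_a γ H² = 0.5 × 0.26 × 19.6 × 6.7² = 114.4 kN/m.

114 kN/m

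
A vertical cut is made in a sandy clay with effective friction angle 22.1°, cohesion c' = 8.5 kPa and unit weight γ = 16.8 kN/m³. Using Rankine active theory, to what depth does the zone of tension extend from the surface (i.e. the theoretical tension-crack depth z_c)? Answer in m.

K_a = tan²(45° − 22.1°/2) = 0.4533; √K_a = 0.6732.
The active pressure is zero where K_a γ z = 2c√K_a, so z_c = 2c/(γ√K_a) = 2×8.5/(16.8×0.6732) = 1.503 m.

1.50 m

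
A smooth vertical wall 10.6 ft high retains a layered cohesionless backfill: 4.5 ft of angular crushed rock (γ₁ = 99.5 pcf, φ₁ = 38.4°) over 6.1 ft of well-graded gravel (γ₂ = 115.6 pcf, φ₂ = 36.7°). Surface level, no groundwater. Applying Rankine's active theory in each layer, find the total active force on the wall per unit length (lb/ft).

1470 lb/ft

K_a1 = tan²(45°−38.4°/2) = 0.2337; K_a2 = tan²(45°−36.7°/2) = 0.2519.
Layer 1: σ at base = K_a1 γ₁ h₁ = 104.6 psf; P₁ = ½×104.6×4.5 = 235.4.
Layer 2: σ_v at top = γ₁h₁ = 447.8; σ_h top = K_a2×447.8 = 112.8; σ_h base = K_a2×(447.8+115.6×6.1) = 290.4.
P₂ = ½(112.8+290.4)×6.1 = 1230. Total P_a = 235.4+1230 = 1465 lb/ft.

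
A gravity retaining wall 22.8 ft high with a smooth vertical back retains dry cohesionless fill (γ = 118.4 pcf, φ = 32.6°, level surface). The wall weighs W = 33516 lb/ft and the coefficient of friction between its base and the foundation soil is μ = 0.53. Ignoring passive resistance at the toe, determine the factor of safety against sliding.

1.93

K_a = tan²(45° − 32.6°/2) = 0.2997.
P_a = ½K_aγH² = 0.5×0.2997×118.4×22.8² = 9224 lb/ft, acting at H/3 = 7.600 ft above the base.
FS_sliding = μW / P_a = 0.53×33516 / 9224 = 1.926.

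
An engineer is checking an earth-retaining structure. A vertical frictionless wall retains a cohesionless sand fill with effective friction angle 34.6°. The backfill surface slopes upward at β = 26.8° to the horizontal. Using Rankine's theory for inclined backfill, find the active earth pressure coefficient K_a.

K_a = cos β · (cos β − √(cos²β − cos²φ)) / (cos β + √(cos²β − cos²φ)).
cos β = 0.8926, cos φ = 0.8231, √(cos²β − cos²φ) = 0.3452.
K_a = 0.8926 × (0.8926 − 0.3452)/(0.8926 + 0.3452) = 0.3947.

0.395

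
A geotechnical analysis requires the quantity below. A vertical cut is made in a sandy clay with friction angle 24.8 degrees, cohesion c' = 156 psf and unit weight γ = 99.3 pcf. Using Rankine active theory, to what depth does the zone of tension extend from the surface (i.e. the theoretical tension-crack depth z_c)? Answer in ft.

K_a = tan²(45° − 24.8°/2) = 0.4090; √K_a = 0.6395.
The active pressure is zero where K_a γ z = 2c√K_a, so z_c = 2c/(γ√K_a) = 2×156/(99.3×0.6395) = 4.913 ft.

4.91 ft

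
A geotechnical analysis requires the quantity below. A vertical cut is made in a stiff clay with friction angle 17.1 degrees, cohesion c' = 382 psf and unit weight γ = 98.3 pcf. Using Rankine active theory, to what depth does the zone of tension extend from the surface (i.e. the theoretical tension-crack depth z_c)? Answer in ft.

10.5 ft

K_a = tan²(45° − 17.1°/2) = 0.5455; √K_a = 0.7386.
The active pressure is zero where K_a γ z = 2c√K_a, so z_c = 2c/(γ√K_a) = 2×382/(98.3×0.7386) = 10.52 ft.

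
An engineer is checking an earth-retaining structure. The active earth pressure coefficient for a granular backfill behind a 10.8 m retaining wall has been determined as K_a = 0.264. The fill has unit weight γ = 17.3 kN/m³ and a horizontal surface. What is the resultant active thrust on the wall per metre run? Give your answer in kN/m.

P = ½ K_a γ H² = 0.5 × 0.264 × 17.3 × 10.8² = 266.4 kN/m.

266 kN/m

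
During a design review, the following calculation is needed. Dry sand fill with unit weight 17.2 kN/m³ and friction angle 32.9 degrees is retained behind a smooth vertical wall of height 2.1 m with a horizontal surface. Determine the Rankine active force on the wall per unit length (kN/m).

11.2 kN/m

K_a = tan²(45° − φ/2) = 0.2960.
P_a = ½ K_a γ H² = 0.5 × 0.2960 × 17.2 × 2.1² = 11.23 kN/m.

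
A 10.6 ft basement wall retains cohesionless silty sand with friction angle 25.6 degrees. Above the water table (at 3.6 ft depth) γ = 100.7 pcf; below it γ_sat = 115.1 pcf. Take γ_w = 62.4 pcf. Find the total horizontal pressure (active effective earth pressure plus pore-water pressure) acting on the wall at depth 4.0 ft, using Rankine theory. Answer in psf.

177 psf

K_a = (1 − sin φ)/(1 + sin φ) = 0.3966.
γ' = 115.1 − 62.4 = 52.70 pcf.
Effective vertical stress at 4.0 ft: σ'_v = 100.7×3.6 + 52.70×0.400 = 383.6 psf.
σ'_h = K_a σ'_v = 0.3966 × 383.6 = 152.1 psf; u = γ_w × 0.400 = 24.96 psf.
Total σ_h = 152.1 + 24.96 = 177.1 psf.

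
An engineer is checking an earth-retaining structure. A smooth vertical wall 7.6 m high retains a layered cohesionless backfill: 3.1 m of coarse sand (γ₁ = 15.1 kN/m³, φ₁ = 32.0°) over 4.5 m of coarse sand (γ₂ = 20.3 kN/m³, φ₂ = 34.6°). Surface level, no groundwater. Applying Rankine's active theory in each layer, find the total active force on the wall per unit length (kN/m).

137 kN/m

K_a1 = tan²(45°−32.0°/2) = 0.3073; K_a2 = tan²(45°−34.6°/2) = 0.2756.
Layer 1: σ at base = K_a1 γ₁ h₁ = 14.38 kPa; P₁ = ½×14.38×3.1 = 22.29.
Layer 2: σ_v at top = γ₁h₁ = 46.81; σ_h top = K_a2×46.81 = 12.90; σ_h base = K_a2×(46.81+20.3×4.5) = 38.08.
P₂ = ½(12.90+38.08)×4.5 = 114.7. Total P_a = 22.29+114.7 = 137.0 kN/m.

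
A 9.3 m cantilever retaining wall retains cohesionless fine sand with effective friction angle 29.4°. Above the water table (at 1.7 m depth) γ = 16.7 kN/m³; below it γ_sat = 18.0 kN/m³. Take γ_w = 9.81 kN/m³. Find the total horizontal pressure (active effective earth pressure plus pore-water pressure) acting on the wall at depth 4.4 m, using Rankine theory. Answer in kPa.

K_a = (1 − sin φ)/(1 + sin φ) = 0.3415.
γ' = 18.0 − 9.81 = 8.190 kN/m³.
Effective vertical stress at 4.4 m: σ'_v = 16.7×1.7 + 8.190×2.70 = 50.50 kPa.
σ'_h = K_a σ'_v = 0.3415 × 50.50 = 17.25 kPa; u = γ_w × 2.70 = 26.49 kPa.
Total σ_h = 17.25 + 26.49 = 43.73 kPa.

43.7 kPa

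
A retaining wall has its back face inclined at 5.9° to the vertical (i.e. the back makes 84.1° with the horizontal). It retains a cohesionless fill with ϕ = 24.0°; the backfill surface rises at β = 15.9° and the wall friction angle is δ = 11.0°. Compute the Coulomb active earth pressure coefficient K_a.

K_a = sin²(α+φ) / [sin²α · sin(α−δ) · (1 + √{sin(φ+δ)sin(φ−β) / (sin(α−δ)sin(α+β))})²].
With α = 84.1°, φ = 24.0°, δ = 11.0°, β = 15.9°: K_a = 0.5710.

0.571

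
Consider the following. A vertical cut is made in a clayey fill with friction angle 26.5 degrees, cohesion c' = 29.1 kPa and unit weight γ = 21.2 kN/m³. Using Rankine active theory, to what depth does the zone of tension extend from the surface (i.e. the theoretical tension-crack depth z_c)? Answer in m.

4.44 m

K_a = tan²(45° − 26.5°/2) = 0.3829; √K_a = 0.6188.
The active pressure is zero where K_a γ z = 2c√K_a, so z_c = 2c/(γ√K_a) = 2×29.1/(21.2×0.6188) = 4.436 m.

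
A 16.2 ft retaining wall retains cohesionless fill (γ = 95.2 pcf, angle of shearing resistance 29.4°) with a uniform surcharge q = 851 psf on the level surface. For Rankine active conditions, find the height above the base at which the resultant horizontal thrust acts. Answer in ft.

K_a = 0.3415.
Triangular part P₁ = ½K_aγH² = 4266 at H/3 = 5.400 ft; rectangular part P₂ = K_a q H = 4708 at H/2 = 8.100 ft.
ȳ = (P₁·5.400 + P₂·8.100)/(P₁+P₂) = 6.816 ft.

6.82 ft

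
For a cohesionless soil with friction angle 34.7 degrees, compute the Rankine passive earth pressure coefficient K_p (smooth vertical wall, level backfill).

K_p = (1 + sin φ)/(1 − sin φ) = tan²(45° + 34.7°/2) = 3.643.

3.64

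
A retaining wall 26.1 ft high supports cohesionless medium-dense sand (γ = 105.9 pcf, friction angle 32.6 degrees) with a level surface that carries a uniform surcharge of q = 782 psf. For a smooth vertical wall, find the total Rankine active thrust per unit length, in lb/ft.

K_a = tan²(45° − φ/2) = 0.2997.
Soil triangle: ½ K_a γ H² = 0.5×0.2997×105.9×26.1² = 10810 lb/ft.
Surcharge rectangle: K_a q H = 0.2997×782×26.1 = 6118 lb/ft.
Total = 10810 + 6118 = 16930 lb/ft.

16900 lb/ft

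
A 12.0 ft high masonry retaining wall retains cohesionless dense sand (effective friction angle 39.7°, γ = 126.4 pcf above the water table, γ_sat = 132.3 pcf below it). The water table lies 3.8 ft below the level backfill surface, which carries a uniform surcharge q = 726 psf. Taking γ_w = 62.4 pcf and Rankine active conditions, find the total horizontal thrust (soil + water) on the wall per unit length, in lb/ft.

5610 lb/ft

K_a = tan²(45° − φ/2) = 0.2204.
γ' = 132.3 − 62.4 = 69.90 pcf. h₂ = H − d_w = 8.2 ft.
σ'_h: at surface K_a·q = 160.0; at WT K_a(q+γd_w) = 265.9; at base K_a(q+γd_w+γ'h₂) = 392.3 psf.
P₁ = ½(160.0+265.9)×3.8 = 809.3; P₂ = ½(265.9+392.3)×8.2 = 2698; P_w = ½γ_w h₂² = 2098.
Total = 809.3+2698+2098 = 5606 lb/ft.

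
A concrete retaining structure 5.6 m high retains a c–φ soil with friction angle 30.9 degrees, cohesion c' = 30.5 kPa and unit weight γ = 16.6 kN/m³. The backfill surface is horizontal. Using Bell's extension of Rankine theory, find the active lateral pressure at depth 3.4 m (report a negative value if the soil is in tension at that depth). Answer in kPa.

K_a = (1 − sin φ)/(1 + sin φ) = 0.3214.
σ_a = K_a γ z − 2c√K_a = 0.3214×16.6×3.4 − 2×30.5×0.5669 = -16.44 kPa.

-16.4 kPa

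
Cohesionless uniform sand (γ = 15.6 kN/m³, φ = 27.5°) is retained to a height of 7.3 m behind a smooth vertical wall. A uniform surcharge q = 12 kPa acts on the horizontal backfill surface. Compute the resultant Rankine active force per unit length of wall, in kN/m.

185 kN/m

K_a = tan²(45° − φ/2) = 0.3682.
Soil triangle: ½ K_a γ H² = 0.5×0.3682×15.6×7.3² = 153.1 kN/m.
Surcharge rectangle: K_a q H = 0.3682×12×7.3 = 32.26 kN/m.
Total = 153.1 + 32.26 = 185.3 kN/m.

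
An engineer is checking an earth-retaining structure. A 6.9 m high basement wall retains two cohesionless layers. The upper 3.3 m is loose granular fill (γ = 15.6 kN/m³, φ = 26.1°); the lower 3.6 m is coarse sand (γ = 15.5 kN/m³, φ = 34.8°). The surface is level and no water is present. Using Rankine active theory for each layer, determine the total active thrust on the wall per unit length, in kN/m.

K_a1 = tan²(45°−26.1°/2) = 0.3889; K_a2 = tan²(45°−34.8°/2) = 0.2733.
Layer 1: σ at base = K_a1 γ₁ h₁ = 20.02 kPa; P₁ = ½×20.02×3.3 = 33.04.
Layer 2: σ_v at top = γ₁h₁ = 51.48; σ_h top = K_a2×51.48 = 14.07; σ_h base = K_a2×(51.48+15.5×3.6) = 29.32.
P₂ = ½(14.07+29.32)×3.6 = 78.10. Total P_a = 33.04+78.10 = 111.1 kN/m.

111 kN/m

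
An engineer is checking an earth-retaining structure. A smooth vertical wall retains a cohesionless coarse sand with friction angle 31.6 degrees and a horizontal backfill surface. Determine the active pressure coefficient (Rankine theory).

0.312

K_a = tan²(45° − φ/2) = tan²(29.20°) = 0.3123.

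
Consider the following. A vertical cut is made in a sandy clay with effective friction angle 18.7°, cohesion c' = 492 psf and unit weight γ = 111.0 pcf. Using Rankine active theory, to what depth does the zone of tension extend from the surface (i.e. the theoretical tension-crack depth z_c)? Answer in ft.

K_a = tan²(45° − 18.7°/2) = 0.5144; √K_a = 0.7173.
The active pressure is zero where K_a γ z = 2c√K_a, so z_c = 2c/(γ√K_a) = 2×492/(111.0×0.7173) = 12.36 ft.

12.4 ft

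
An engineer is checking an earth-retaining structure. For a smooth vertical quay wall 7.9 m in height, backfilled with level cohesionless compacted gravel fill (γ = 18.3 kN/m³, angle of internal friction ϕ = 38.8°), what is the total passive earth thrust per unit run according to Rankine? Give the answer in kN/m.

K_p = tan²(45° + φ/2) = 4.356.
P_p = ½ K_p γ H² = 0.5 × 4.356 × 18.3 × 7.9² = 2488 kN/m.

2490 kN/m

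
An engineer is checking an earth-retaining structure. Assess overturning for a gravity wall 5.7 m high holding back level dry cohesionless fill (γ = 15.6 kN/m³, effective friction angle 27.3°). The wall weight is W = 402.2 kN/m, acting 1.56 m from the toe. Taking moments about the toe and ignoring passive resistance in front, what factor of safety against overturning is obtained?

3.51

K_a = tan²(45° − 27.3°/2) = 0.3711.
P_a = ½K_aγH² = 0.5×0.3711×15.6×5.7² = 94.05 kN/m, acting at H/3 = 1.900 m above the base.
Overturning moment M_o = P_a × H/3 = 94.05 × 1.900 = 178.7.
Resisting moment M_r = W × 1.56 = 402.2 × 1.56 = 627.4.
FS_overturning = M_r/M_o = 627.4/178.7 = 3.511.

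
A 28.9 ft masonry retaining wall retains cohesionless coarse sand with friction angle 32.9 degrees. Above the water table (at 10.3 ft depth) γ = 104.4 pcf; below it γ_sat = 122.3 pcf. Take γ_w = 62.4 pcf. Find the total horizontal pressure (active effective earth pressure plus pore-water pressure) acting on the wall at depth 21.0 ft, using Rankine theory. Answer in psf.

1180 psf

K_a = (1 − sin φ)/(1 + sin φ) = 0.2960.
γ' = 122.3 − 62.4 = 59.90 pcf.
Effective vertical stress at 21.0 ft: σ'_v = 104.4×10.3 + 59.90×10.7 = 1716 psf.
σ'_h = K_a σ'_v = 0.2960 × 1716 = 508.1 psf; u = γ_w × 10.7 = 667.7 psf.
Total σ_h = 508.1 + 667.7 = 1176 psf.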